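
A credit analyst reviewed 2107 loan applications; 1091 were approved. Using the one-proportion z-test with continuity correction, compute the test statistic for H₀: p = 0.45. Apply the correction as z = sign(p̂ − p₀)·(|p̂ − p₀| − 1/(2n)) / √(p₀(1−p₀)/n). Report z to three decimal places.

z = 6.234

With x = 1091 successes in n = 2107, p̂ = 0.51780. p̂ − p₀ = 0.067798.
Continuity correction 1/(2n) = 1/4214 = 0.000237.
Corrected numerator: |0.067798| − 0.000237 = 0.067561.
Under H₀, SE = √(p₀(1−p₀)/n) = √(0.45·0.55/2107) = √0.000117466 = 0.010838.
z = (+)0.067561/0.010838 = 6.234.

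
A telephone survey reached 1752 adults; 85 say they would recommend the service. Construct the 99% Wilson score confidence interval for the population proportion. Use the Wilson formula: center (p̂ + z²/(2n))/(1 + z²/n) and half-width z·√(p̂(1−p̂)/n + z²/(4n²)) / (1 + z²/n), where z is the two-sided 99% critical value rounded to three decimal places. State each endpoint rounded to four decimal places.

Here p̂ = 85/1752 = 0.04852 and z = 2.576 (z² = 6.635776).
Denominator 1 + z²/n = 1 + 6.635776/1752 = 1.003788.
Center = (0.04852 + 0.001894)/1.003788 = 0.05022.
Radicand: p̂(1−p̂)/n + z²/(4n²) = 0.000026348 + 0.000000540 = 0.000026888.
Half-width = z·√(radicand)/denom = 2.576·0.005185/1.003788 = 0.01331.
CI: 0.05022 ± 0.01331 = (0.0369, 0.0635).

(0.0369, 0.0635)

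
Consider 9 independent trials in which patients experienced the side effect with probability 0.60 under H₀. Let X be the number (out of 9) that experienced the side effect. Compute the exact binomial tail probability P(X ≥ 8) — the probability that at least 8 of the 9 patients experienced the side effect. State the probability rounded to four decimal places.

P = 0.0705

X is binomial with n = 9 and p = 0.60.
P(X ≥ 8) = C(9,8)·0.60^8·0.40^1 + C(9,9)·0.60^9·0.40^0.
= 0.060466 + 0.010078 = 0.0705.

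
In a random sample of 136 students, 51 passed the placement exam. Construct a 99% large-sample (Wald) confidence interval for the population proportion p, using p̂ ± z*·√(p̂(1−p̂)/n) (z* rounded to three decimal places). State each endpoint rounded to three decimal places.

Sample proportion p̂ = 51/136 = 0.37500.
Standard error of p̂: √(0.234375/136) = √0.001723346 = 0.041513.
For 99% confidence, z* = 2.576.
Margin = 2.576·0.041513 = 0.10694.
Interval: 0.37500 ± 0.10694 → (0.268, 0.482).

(0.268, 0.482)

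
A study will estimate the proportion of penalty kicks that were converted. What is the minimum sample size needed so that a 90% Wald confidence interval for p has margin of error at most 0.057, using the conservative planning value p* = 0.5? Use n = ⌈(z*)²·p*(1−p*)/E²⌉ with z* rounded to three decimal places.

n = 209

For 90% confidence, z* = 1.645.
p*(1−p*) = 0.50·0.50 = 0.2500.
(z*)²·p*(1−p*)/E² = 2.706025·0.2500/0.003249 = 208.220.
Rounding up, n = 209.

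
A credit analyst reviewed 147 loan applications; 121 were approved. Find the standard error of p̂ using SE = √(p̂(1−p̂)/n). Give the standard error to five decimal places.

SE = 0.03147

Sample proportion p̂ = 121/147 = 0.82313.
p̂(1−p̂) = 0.145587.
SE = √(0.145587/147) = √0.000990388 = 0.03147.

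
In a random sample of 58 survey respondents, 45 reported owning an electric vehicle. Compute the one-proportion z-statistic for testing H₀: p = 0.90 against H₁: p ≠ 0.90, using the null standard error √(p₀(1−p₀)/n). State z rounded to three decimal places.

Sample proportion p̂ = 45/58 = 0.77586.
Null standard error: √(0.90·0.10/58) = √0.001551724 = 0.039392.
z = (0.77586 − 0.90)/0.039392 = -0.12414/0.039392 = -3.151.

z = -3.151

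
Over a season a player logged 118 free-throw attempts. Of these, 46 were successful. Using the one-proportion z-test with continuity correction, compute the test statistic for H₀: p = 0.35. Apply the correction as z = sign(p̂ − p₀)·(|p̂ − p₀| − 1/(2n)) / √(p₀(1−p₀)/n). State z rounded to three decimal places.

z = 0.811

With x = 46 successes in n = 118, p̂ = 0.38983. p̂ − p₀ = 0.039831.
1/(2n) = 0.004237.
Corrected numerator: |0.039831| − 0.004237 = 0.035594.
Under H₀, SE = √(p₀(1−p₀)/n) = √(0.35·0.65/118) = √0.001927966 = 0.043909.
z = +0.035594/0.043909 = 0.811.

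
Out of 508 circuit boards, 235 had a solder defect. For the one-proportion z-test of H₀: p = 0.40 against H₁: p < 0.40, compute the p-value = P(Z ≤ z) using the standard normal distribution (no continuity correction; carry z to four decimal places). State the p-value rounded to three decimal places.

p-value = 0.998

Sample proportion p̂ = 235/508 = 0.46260.
Under H₀, SE = √(p₀(1−p₀)/n) = √(0.40·0.60/508) = √0.000472441 = 0.021736.
z = (p̂ − p₀)/SE = (235/508 − 0.40)/0.021736 ≈ 2.8800.
p-value = P(Z ≤ z) with z = 2.8800 → 0.998.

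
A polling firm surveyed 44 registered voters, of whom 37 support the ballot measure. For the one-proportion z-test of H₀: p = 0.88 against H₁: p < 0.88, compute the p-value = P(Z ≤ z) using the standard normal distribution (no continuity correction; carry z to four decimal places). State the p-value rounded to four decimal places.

p-value = 0.2125

Sample proportion p̂ = 37/44 = 0.84091.
Under H₀, SE = √(p₀(1−p₀)/n) = √(0.88·0.12/44) = √0.002400000 = 0.048990.
Test statistic (full precision, shown to 4 dp): z = (37/44 − 0.88)/SE₀ ≈ -0.7979.
p-value = P(Z ≤ z) with z = -0.7979 → 0.2125.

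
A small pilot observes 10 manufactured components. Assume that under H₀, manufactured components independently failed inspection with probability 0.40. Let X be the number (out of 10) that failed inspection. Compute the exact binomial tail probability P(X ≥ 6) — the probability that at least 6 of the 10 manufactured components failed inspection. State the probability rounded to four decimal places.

P = 0.1662

X is binomial with n = 10 and p = 0.40.
P(X ≥ 6) = Σ_{j=6}^{10} C(10,j)·0.40^j·0.60^{10−j}.
= 0.111477 + 0.042467 + 0.010617 + 0.001573 + 0.000105 = 0.1662.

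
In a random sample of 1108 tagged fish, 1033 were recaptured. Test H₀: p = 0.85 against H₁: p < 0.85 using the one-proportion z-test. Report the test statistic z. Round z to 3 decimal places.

z = 7.673

The sample proportion is 1033/1108 = 0.93231.
Under H₀, SE = √(p₀(1−p₀)/n) = √(0.85·0.15/1108) = √0.000115072 = 0.010727.
Test statistic: z = 0.08231/0.010727 = 7.673.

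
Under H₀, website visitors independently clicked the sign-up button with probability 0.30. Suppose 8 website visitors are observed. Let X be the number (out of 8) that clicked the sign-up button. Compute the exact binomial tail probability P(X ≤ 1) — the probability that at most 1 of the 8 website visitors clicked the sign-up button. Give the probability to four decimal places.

P = 0.2553

X is binomial with n = 8 and p = 0.30.
P(X ≤ 1) = C(8,0)·0.30^0·0.70^8 + C(8,1)·0.30^1·0.70^7.
= 0.057648 + 0.197650 = 0.2553.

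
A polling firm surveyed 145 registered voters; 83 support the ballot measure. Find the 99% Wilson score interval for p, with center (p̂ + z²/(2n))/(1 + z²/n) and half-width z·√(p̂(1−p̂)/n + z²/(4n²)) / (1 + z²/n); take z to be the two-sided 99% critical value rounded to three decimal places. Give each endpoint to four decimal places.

Here p̂ = 83/145 = 0.57241 and z = 2.576 (z² = 6.635776).
Denominator 1 + z²/n = 1 + 6.635776/145 = 1.045764.
Adjusted center: (0.57241 + z²/(2n))/1.045764 = 0.56924.
Radicand: p̂(1−p̂)/n + z²/(4n²) = 0.001687974 + 0.000078903 = 0.001766877.
Half-width = z·√(radicand)/denom = 2.576·0.042034/1.045764 = 0.10354.
CI: 0.56924 ± 0.10354 = (0.4657, 0.6728).

(0.4657, 0.6728)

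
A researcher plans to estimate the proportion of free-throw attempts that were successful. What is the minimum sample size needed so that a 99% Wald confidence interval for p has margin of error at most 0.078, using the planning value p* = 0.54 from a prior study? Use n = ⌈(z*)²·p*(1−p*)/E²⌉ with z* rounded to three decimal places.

n = 271

z* = 2.576 at the 99% level.
p*(1−p*) = 0.2484.
(z*)²·p*(1−p*)/E² = 6.635776·0.2484/0.006084 = 270.928.
Rounding up, n = 271.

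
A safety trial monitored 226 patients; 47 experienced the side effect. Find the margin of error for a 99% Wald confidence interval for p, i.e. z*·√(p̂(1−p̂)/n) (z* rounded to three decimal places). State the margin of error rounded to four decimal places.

ME = 0.0695

With x = 47 successes in n = 226, p̂ = 0.20796.
Standard error of p̂: √(0.164715/226) = √0.000728829 = 0.026997.
The 99% critical value is z* = 2.576.
Margin of error = z*·SE = 2.576 × 0.026997 = 0.0695.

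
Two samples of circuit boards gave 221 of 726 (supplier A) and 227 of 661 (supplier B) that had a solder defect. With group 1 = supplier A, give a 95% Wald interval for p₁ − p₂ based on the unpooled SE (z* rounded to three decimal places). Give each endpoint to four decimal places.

p̂₁ = 221/726 = 0.30441, p̂₂ = 227/661 = 0.34342; p̂₁ − p̂₂ = -0.03901.
Unpooled SE = √(p̂₁(1−p̂₁)/n₁ + p̂₂(1−p̂₂)/n₂) = √(0.000291658 + 0.000341123) = 0.025155.
For 95% confidence, z* = 1.960. Margin = 1.960·0.025155 = 0.04930.
Interval: -0.03901 ± 0.04930 → (-0.0883, 0.0103).

(-0.0883, 0.0103)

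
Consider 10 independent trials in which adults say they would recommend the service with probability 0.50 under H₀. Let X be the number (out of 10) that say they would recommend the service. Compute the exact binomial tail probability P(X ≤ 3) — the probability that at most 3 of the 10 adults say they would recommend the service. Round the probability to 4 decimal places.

P = 0.1719

X is binomial with n = 10 and p = 0.50.
P(X ≤ 3) = C(10,0)·0.50^0·0.50^10 + C(10,1)·0.50^1·0.50^9 + C(10,2)·0.50^2·0.50^8 + C(10,3)·0.50^3·0.50^7.
= 0.000977 + 0.009766 + 0.043945 + 0.117188 = 0.1719.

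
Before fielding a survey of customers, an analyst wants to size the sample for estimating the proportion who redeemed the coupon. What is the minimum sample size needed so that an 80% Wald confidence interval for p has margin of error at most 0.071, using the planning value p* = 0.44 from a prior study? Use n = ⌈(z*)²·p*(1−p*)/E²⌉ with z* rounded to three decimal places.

n = 81

z* = 1.282 at the 80% level.
p*(1−p*) = 0.2464.
(z*)²·p*(1−p*)/E² = 1.643524·0.2464/0.005041 = 80.334.
Rounding up, n = 81.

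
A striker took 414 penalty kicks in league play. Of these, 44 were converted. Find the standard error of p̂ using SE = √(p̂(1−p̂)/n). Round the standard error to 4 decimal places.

p̂ = 44/414 = 0.10628.
p̂(1−p̂) = 0.10628·0.89372 = 0.094985.
Dividing by n and taking the root: √0.000229432 = 0.0151.

SE = 0.0151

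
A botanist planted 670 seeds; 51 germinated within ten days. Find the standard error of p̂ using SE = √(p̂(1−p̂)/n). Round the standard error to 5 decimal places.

SE = 0.01025

Sample proportion p̂ = 51/670 = 0.07612.
p̂(1−p̂) = 0.070326.
SE = √(0.070326/670) = 0.01025.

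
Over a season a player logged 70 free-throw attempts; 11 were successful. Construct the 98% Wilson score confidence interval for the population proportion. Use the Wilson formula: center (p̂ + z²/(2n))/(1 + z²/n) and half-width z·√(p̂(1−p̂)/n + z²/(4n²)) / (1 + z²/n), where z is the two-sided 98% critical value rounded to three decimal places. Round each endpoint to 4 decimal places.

(0.0812, 0.2823)

Here p̂ = 11/70 = 0.15714 and z = 2.326 (z² = 5.410276).
Denominator 1 + z²/n = 1 + 5.410276/70 = 1.077290.
Adjusted center: (0.15714 + z²/(2n))/1.077290 = 0.18174.
Radicand: p̂(1−p̂)/n + z²/(4n²) = 0.001892128 + 0.000276034 = 0.002168162.
Half-width = z·√(radicand)/denom = 2.326·0.046564/1.077290 = 0.10054.
Interval: 0.18174 ± 0.10054 → (0.0812, 0.2823).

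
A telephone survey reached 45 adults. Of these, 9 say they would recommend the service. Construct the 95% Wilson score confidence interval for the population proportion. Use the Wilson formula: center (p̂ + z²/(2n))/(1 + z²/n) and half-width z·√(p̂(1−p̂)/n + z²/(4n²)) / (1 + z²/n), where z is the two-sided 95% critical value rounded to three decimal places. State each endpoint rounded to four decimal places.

(0.1090, 0.3382)

Here p̂ = 9/45 = 0.20000 and z = 1.960 (z² = 3.841600).
1 + z²/n = 1.085369.
Center = (0.20000 + 0.042684)/1.085369 = 0.22360.
Radicand: p̂(1−p̂)/n + z²/(4n²) = 0.003555556 + 0.000474272 = 0.004029828.
Half-width = 1.960·√0.004029828/1.085369 = 0.11464.
Interval: 0.22360 ± 0.11464 → (0.1090, 0.3382).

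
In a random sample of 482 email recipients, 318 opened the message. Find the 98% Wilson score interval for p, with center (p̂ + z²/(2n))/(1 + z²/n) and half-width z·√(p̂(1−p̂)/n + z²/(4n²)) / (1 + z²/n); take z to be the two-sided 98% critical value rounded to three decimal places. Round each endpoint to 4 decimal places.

(0.6080, 0.7079)

Here p̂ = 318/482 = 0.65975 and z = 2.326 (z² = 5.410276).
Denominator 1 + z²/n = 1 + 5.410276/482 = 1.011225.
Center = (0.65975 + 0.005612)/1.011225 = 0.65798.
Radicand: p̂(1−p̂)/n + z²/(4n²) = 0.000465725 + 0.000005822 = 0.000471547.
Half-width = z·√(radicand)/denom = 2.326·0.021715/1.011225 = 0.04995.
Interval: 0.65798 ± 0.04995 → (0.6080, 0.7079).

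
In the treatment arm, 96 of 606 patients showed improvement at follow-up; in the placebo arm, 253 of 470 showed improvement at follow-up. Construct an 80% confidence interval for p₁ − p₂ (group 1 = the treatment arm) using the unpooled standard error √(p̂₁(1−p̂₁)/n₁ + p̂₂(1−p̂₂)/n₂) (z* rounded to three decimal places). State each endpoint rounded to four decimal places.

p̂₁ = 0.15842, p̂₂ = 0.53830, so the observed difference is -0.37988.
Unpooled SE = √(p̂₁(1−p̂₁)/n₁ + p̂₂(1−p̂₂)/n₂) = √(0.000220000 + 0.000528794) = 0.027364.
z* = 1.282 at the 80% level. Margin of error = 0.03508.
Interval: -0.37988 ± 0.03508 → (-0.4150, -0.3448).

(-0.4150, -0.3448)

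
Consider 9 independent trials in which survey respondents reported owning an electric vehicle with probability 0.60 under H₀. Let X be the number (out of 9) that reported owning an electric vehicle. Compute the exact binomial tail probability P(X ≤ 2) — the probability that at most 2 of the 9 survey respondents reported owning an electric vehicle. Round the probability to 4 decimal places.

X is binomial with n = 9 and p = 0.60.
P(X ≤ 2) = C(9,0)·0.60^0·0.40^9 + C(9,1)·0.60^1·0.40^8 + C(9,2)·0.60^2·0.40^7.
= 0.000262 + 0.003539 + 0.021234 = 0.0250.

P = 0.0250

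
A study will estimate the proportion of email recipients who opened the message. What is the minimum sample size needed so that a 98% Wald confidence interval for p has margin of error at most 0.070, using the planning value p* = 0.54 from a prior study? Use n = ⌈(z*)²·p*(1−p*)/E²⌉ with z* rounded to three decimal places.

For 98% confidence, z* = 2.326.
p*(1−p*) = 0.54·0.46 = 0.2484.
(z*)²·p*(1−p*)/E² = 5.410276·0.2484/0.004900 = 274.268.
⌈274.268⌉ = 275.

n = 275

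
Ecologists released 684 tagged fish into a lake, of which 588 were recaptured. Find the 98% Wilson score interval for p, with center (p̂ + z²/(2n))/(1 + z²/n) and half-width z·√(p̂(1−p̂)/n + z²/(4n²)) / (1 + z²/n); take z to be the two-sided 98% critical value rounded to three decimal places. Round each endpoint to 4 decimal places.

Here p̂ = 588/684 = 0.85965 and z = 2.326 (z² = 5.410276).
1 + z²/n = 1.007910.
Center = (0.85965 + 0.003955)/1.007910 = 0.85683.
Radicand: p̂(1−p̂)/n + z²/(4n²) = 0.000176393 + 0.000002891 = 0.000179284.
Half-width = 2.326·√0.000179284/1.007910 = 0.03090.
CI: 0.85683 ± 0.03090 = (0.8259, 0.8877).

(0.8259, 0.8877)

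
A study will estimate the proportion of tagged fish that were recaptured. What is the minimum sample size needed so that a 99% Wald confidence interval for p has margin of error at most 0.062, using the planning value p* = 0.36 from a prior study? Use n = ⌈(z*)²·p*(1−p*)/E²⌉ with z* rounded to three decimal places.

n = 398

The 99% critical value is z* = 2.576.
p*(1−p*) = 0.36·0.64 = 0.2304.
(z*)²·p*(1−p*)/E² = 6.635776·0.2304/0.003844 = 397.732.
⌈397.732⌉ = 398.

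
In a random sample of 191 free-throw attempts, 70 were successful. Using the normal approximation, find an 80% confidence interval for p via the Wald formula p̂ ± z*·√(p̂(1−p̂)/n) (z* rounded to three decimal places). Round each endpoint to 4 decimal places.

(0.3218, 0.4112)

With x = 70 successes in n = 191, p̂ = 0.36649.
Standard error of p̂: √(0.232176/191) = √0.001215579 = 0.034865.
z* = 1.282 at the 80% level.
Margin = 1.282·0.034865 = 0.04470.
So the interval runs from 0.3218 to 0.4112.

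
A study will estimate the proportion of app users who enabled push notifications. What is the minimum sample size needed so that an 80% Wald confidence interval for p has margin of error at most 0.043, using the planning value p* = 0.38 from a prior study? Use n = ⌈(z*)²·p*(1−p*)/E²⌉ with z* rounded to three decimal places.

z* = 1.282 at the 80% level.
p*(1−p*) = 0.38·0.62 = 0.2356.
(z*)²·p*(1−p*)/E² = 1.643524·0.2356/0.001849 = 209.418.
Rounding up, n = 210.

n = 210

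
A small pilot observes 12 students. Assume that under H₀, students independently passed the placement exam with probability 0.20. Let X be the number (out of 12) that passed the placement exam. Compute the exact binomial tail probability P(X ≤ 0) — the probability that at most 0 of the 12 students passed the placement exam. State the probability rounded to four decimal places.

X ~ Binomial(n=12, p=0.20).
P(X ≤ 0) = C(12,0)·0.20^0·0.80^12.
= 0.068719 = 0.0687.

P = 0.0687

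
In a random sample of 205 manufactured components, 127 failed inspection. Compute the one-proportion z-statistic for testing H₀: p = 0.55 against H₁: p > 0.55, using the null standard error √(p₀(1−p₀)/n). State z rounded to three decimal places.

With x = 127 successes in n = 205, p̂ = 0.61951.
Under H₀, SE = √(p₀(1−p₀)/n) = √(0.55·0.45/205) = √0.001207317 = 0.034746.
z = (0.61951 − 0.55)/0.034746 = 0.06951/0.034746 = 2.001.

z = 2.001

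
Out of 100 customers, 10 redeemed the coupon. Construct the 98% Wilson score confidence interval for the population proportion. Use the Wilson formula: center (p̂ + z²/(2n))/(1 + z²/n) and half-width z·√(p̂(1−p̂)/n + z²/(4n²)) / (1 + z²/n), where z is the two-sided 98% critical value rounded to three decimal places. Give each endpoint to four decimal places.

(0.0495, 0.1915)

p̂ = 10/100 = 0.10000; z = 2.326, so z² = 5.410276.
Denominator 1 + z²/n = 1 + 5.410276/100 = 1.054103.
Center = (0.10000 + 0.027051)/1.054103 = 0.12053.
Radicand: p̂(1−p̂)/n + z²/(4n²) = 0.000900000 + 0.000135257 = 0.001035257.
Half-width = z·√(radicand)/denom = 2.326·0.032175/1.054103 = 0.07100.
CI: 0.12053 ± 0.07100 = (0.0495, 0.1915).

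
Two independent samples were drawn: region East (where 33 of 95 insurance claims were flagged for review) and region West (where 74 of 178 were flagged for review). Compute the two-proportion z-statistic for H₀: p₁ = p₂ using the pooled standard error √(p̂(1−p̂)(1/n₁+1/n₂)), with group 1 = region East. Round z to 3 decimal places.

Sample proportions: p̂₁ = 33/95 = 0.34737 and p̂₂ = 74/178 = 0.41573.
Pooled p̂ = (33+74)/(95+178) = 107/273 = 0.39194.
SE = √[p̂(1−p̂)(1/n₁+1/n₂)] = √[0.39194·0.60806·(1/95+1/178)] ≈ 0.062029.
z = -0.06836/0.062029 = -1.102.

z = -1.102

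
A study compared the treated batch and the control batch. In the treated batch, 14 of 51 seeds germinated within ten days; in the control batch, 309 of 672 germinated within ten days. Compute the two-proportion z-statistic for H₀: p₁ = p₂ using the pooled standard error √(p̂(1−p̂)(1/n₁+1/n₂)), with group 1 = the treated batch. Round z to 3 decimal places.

z = -2.566

Sample proportions: p̂₁ = 14/51 = 0.27451 and p̂₂ = 309/672 = 0.45982.
Pooling: p̂ = 323/723 = 0.44675.
SE = √[p̂(1−p̂)(1/n₁+1/n₂)] = √[0.44675·0.55325·(1/51+1/672)] ≈ 0.072209.
z = -0.18531/0.072209 = -2.566.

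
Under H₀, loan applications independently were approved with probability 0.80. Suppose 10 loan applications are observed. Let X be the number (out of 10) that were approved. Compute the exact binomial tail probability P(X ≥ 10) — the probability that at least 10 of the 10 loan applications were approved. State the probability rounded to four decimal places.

X is binomial with n = 10 and p = 0.80.
P(X ≥ 10) = C(10,10)·0.80^10·0.20^0.
= 0.107374 = 0.1074.

P = 0.1074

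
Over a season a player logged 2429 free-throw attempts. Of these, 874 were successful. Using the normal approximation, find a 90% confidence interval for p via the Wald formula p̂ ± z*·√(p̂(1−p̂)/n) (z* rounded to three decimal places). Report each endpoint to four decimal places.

(0.3438, 0.3758)

Sample proportion p̂ = 874/2429 = 0.35982.
SE = √(p̂(1−p̂)/n) = √(0.230349/2429) = 0.009738.
z* = 1.645 at the 90% level.
Margin = 1.645·0.009738 = 0.01602.
Interval: 0.35982 ± 0.01602 → (0.3438, 0.3758).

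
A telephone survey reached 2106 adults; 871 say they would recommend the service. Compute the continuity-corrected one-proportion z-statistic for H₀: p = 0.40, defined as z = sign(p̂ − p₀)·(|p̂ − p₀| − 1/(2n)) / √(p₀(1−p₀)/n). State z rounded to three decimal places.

The sample proportion is 871/2106 = 0.41358. p̂ − p₀ = 0.013580.
1/(2n) = 0.000237.
Corrected numerator: |0.013580| − 0.000237 = 0.013343.
Under H₀, SE = √(p₀(1−p₀)/n) = √(0.40·0.60/2106) = √0.000113960 = 0.010675.
z = +0.013343/0.010675 = 1.250.

z = 1.250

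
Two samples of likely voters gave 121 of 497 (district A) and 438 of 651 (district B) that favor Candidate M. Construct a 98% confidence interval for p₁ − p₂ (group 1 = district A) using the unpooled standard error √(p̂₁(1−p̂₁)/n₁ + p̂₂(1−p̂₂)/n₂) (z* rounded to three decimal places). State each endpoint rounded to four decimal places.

p̂₁ = 121/497 = 0.24346, p̂₂ = 438/651 = 0.67281; p̂₁ − p̂₂ = -0.42935.
Unpooled SE = √(p̂₁(1−p̂₁)/n₁ + p̂₂(1−p̂₂)/n₂) = √(0.000370599 + 0.000338151) = 0.026622.
For 98% confidence, z* = 2.326. Margin of error = 0.06192.
So the interval runs from -0.4913 to -0.3674.

(-0.4913, -0.3674)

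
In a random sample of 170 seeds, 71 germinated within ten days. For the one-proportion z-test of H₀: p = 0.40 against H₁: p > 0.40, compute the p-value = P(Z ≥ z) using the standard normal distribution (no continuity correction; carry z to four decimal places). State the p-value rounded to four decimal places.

p̂ = 71/170 = 0.41765.
SE₀ = √(0.40·0.60/170) = 0.037573.
z = (p̂ − p₀)/SE = (71/170 − 0.40)/0.037573 ≈ 0.4697.
p-value = P(Z ≥ z) with z = 0.4697 → 0.3193.

p-value = 0.3193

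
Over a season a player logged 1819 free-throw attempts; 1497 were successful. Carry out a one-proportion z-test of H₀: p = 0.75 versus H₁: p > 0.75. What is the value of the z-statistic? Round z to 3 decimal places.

z = 7.188

The sample proportion is 1497/1819 = 0.82298.
SE₀ = √(0.75·0.25/1819) = 0.010153.
z = (0.82298 − 0.75)/0.010153 = 0.07298/0.010153 = 7.188.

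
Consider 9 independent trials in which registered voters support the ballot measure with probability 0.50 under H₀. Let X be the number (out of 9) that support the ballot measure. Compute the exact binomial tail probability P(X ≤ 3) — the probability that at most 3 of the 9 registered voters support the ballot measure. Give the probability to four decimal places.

X is binomial with n = 9 and p = 0.50.
P(X ≤ 3) = C(9,0)·0.50^0·0.50^9 + C(9,1)·0.50^1·0.50^8 + C(9,2)·0.50^2·0.50^7 + C(9,3)·0.50^3·0.50^6.
= 0.001953 + 0.017578 + 0.070312 + 0.164062 = 0.2539.

P = 0.2539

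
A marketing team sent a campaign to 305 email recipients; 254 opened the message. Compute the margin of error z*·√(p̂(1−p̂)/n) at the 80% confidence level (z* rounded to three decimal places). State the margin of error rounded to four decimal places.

ME = 0.0274

With x = 254 successes in n = 305, p̂ = 0.83279.
SE(p̂) = √(0.83279·0.16721/305) = 0.021367.
For 80% confidence, z* = 1.282.
So ME = 0.0274.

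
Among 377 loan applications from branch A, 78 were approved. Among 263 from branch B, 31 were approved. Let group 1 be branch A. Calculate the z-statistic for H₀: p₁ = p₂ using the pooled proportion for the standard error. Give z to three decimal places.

Sample proportions: p̂₁ = 78/377 = 0.20690 and p̂₂ = 31/263 = 0.11787.
Pooling: p̂ = 109/640 = 0.17031.
Pooled SE = √[0.1413062·0.00645480] ≈ 0.030201.
z = 0.08903/0.030201 = 2.948.

z = 2.948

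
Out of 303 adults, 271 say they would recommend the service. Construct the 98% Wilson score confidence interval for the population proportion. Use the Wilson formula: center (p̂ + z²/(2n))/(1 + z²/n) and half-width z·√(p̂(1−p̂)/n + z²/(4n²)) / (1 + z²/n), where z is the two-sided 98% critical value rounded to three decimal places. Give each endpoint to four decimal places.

p̂ = 271/303 = 0.89439; z = 2.326, so z² = 5.410276.
Denominator 1 + z²/n = 1 + 5.410276/303 = 1.017856.
Adjusted center: (0.89439 + z²/(2n))/1.017856 = 0.88747.
Radicand: p̂(1−p̂)/n + z²/(4n²) = 0.000311739 + 0.000014732 = 0.000326471.
Half-width = z·√(radicand)/denom = 2.326·0.018069/1.017856 = 0.04129.
So the interval runs from 0.8462 to 0.9288.

(0.8462, 0.9288)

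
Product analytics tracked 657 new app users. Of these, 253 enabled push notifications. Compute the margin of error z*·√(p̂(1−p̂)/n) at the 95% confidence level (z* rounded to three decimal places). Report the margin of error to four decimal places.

ME = 0.0372

p̂ = 253/657 = 0.38508.
Standard error of p̂: √(0.236794/657) = √0.000360417 = 0.018985.
For 95% confidence, z* = 1.960.
ME = 1.960·0.018985 = 0.0372.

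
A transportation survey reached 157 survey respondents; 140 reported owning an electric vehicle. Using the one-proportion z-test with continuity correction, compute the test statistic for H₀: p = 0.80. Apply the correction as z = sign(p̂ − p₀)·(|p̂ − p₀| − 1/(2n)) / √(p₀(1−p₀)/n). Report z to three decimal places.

With x = 140 successes in n = 157, p̂ = 0.89172. p̂ − p₀ = 0.091720.
Continuity correction 1/(2n) = 1/314 = 0.003185.
Corrected numerator: |0.091720| − 0.003185 = 0.088535.
Null standard error: √(0.80·0.20/157) = √0.001019108 = 0.031923.
z = (+)0.088535/0.031923 = 2.773.

z = 2.773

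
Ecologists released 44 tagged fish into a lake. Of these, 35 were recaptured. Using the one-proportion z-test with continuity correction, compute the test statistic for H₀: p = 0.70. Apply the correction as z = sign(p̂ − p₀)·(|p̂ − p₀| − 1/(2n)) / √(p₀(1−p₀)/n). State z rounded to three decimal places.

Sample proportion p̂ = 35/44 = 0.79545. p̂ − p₀ = 0.095455.
1/(2n) = 0.011364.
Corrected numerator: |0.095455| − 0.011364 = 0.084091.
Under H₀, SE = √(p₀(1−p₀)/n) = √(0.70·0.30/44) = √0.004772727 = 0.069085.
z = (+)0.084091/0.069085 = 1.217.

z = 1.217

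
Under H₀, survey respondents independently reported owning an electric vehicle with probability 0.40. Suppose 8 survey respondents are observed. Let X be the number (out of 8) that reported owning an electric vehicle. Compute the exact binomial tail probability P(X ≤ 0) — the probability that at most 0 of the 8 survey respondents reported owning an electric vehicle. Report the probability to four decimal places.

P = 0.0168

X ~ Binomial(n=8, p=0.40).
P(X ≤ 0) = C(8,0)·0.40^0·0.60^8.
= 0.016796 = 0.0168.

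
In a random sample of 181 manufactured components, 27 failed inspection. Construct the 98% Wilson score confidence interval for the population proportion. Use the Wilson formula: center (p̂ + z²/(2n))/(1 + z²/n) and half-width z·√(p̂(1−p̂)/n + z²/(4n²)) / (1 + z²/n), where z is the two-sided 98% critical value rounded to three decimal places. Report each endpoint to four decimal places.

Here p̂ = 27/181 = 0.14917 and z = 2.326 (z² = 5.410276).
1 + z²/n = 1.029891.
Center = (0.14917 + 0.014946)/1.029891 = 0.15935.
Radicand: p̂(1−p̂)/n + z²/(4n²) = 0.000701211 + 0.000041286 = 0.000742497.
Half-width = z·√(radicand)/denom = 2.326·0.027249/1.029891 = 0.06154.
CI: 0.15935 ± 0.06154 = (0.0978, 0.2209).

(0.0978, 0.2209)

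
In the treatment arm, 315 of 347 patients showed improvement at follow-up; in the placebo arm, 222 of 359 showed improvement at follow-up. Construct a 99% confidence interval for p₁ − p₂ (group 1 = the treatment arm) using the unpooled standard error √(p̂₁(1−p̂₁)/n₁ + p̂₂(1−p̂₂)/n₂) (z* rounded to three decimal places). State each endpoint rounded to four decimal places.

p̂₁ = 315/347 = 0.90778, p̂₂ = 222/359 = 0.61838; p̂₁ − p̂₂ = 0.28940.
SE = √(0.000241253 + 0.000657340) = √0.000898593 = 0.029977.
For 99% confidence, z* = 2.576. Margin of error = 0.07722.
So the interval runs from 0.2122 to 0.3666.

(0.2122, 0.3666)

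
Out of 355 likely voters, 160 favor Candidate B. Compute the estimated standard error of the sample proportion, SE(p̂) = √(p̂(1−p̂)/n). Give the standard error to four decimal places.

Sample proportion p̂ = 160/355 = 0.45070.
p̂(1−p̂) = 0.45070·0.54930 = 0.247570.
SE = √(0.247570/355) = 0.0264.

SE = 0.0264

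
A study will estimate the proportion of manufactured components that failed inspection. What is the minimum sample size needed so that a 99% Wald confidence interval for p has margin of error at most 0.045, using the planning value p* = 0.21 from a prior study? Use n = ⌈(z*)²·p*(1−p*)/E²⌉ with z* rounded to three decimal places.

n = 544

The 99% critical value is z* = 2.576.
p*(1−p*) = 0.21·0.79 = 0.1659.
Required n before rounding: 6.635776 × 0.1659 / 0.045² = 543.642.
Rounding up, n = 544.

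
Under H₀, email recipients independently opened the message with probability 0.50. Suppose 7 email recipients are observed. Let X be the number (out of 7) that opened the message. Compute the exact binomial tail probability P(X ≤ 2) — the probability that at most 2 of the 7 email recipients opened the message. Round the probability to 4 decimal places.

X is binomial with n = 7 and p = 0.50.
P(X ≤ 2) = C(7,0)·0.50^0·0.50^7 + C(7,1)·0.50^1·0.50^6 + C(7,2)·0.50^2·0.50^5.
= 0.007812 + 0.054688 + 0.164062 = 0.2266.

P = 0.2266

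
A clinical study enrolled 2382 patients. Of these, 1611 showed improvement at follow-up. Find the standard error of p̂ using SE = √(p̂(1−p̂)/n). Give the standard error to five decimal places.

SE = 0.00959

The sample proportion is 1611/2382 = 0.67632.
p̂(1−p̂) = 0.218911.
SE = √(0.218911/2382) = 0.00959.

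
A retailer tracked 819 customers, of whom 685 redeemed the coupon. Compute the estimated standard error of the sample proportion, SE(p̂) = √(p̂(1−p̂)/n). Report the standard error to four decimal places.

SE = 0.0129

The sample proportion is 685/819 = 0.83639.
p̂(1−p̂) = 0.83639·0.16361 = 0.136842.
Dividing by n and taking the root: √0.000167084 = 0.0129.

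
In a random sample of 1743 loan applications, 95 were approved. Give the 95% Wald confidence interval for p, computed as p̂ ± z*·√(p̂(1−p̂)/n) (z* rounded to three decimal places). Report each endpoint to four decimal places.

(0.0438, 0.0652)

The sample proportion is 95/1743 = 0.05450.
SE = √(p̂(1−p̂)/n) = √(0.051533/1743) = 0.005437.
z* = 1.960 at the 95% level.
Margin = 1.960·0.005437 = 0.01066.
So the interval runs from 0.0438 to 0.0652.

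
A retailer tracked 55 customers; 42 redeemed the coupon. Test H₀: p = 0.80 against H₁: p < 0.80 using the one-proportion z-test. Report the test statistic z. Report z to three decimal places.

z = -0.674

p̂ = 42/55 = 0.76364.
SE₀ = √(0.80·0.20/55) = 0.053936.
z = (p̂ − p₀)/SE = (0.76364 − 0.80)/0.053936 = -0.674.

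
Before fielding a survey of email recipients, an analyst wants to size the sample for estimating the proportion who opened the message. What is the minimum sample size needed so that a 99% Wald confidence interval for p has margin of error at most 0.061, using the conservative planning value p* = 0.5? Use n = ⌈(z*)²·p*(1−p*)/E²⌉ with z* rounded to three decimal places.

The 99% critical value is z* = 2.576.
p*(1−p*) = 0.50·0.50 = 0.2500.
Required n before rounding: 6.635776 × 0.2500 / 0.061² = 445.833.
⌈445.833⌉ = 446.

n = 446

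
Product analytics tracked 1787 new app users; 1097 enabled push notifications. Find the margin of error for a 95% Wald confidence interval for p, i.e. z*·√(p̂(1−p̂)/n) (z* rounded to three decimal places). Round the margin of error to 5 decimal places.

Sample proportion p̂ = 1097/1787 = 0.61388.
Standard error of p̂: √(0.237032/1787) = √0.000132642 = 0.011517.
For 95% confidence, z* = 1.960.
ME = 1.960·0.011517 = 0.02257.

ME = 0.02257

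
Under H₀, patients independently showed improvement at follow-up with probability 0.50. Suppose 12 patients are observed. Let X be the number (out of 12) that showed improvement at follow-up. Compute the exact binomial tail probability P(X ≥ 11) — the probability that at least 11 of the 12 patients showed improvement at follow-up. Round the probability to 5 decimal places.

X ~ Binomial(n=12, p=0.50).
P(X ≥ 11) = C(12,11)·0.50^11·0.50^1 + C(12,12)·0.50^12·0.50^0.
= 0.002930 + 0.000244 = 0.00317.

P = 0.00317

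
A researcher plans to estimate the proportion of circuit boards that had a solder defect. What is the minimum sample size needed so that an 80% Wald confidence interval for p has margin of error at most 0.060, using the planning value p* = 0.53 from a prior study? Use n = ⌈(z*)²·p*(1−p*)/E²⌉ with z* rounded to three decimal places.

For 80% confidence, z* = 1.282.
p*(1−p*) = 0.53·0.47 = 0.2491.
(z*)²·p*(1−p*)/E² = 1.643524·0.2491/0.003600 = 113.723.
Rounding up, n = 114.

n = 114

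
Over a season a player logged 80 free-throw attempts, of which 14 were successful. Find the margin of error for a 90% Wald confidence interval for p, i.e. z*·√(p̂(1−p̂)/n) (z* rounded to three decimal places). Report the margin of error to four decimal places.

The sample proportion is 14/80 = 0.17500.
SE = √(p̂(1−p̂)/n) = √(0.144375/80) = 0.042482.
For 90% confidence, z* = 1.645.
ME = 1.645·0.042482 = 0.0699.

ME = 0.0699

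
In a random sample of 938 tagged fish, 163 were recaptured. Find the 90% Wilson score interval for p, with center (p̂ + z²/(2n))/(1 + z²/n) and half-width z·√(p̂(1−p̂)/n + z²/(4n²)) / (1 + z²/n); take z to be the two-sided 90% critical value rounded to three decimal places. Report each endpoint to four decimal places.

Here p̂ = 163/938 = 0.17377 and z = 1.645 (z² = 2.706025).
1 + z²/n = 1.002885.
Center = (0.17377 + 0.001442)/1.002885 = 0.17471.
Radicand: p̂(1−p̂)/n + z²/(4n²) = 0.000153067 + 0.000000769 = 0.000153836.
Half-width = z·√(radicand)/denom = 1.645·0.012403/1.002885 = 0.02034.
CI: 0.17471 ± 0.02034 = (0.1544, 0.1951).

(0.1544, 0.1951)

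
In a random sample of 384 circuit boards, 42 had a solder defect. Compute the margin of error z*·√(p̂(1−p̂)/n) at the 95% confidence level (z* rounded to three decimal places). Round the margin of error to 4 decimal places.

ME = 0.0312

With x = 42 successes in n = 384, p̂ = 0.10938.
SE(p̂) = √(0.10938·0.89062/384) = 0.015927.
The 95% critical value is z* = 1.960.
ME = 1.960·0.015927 = 0.0312.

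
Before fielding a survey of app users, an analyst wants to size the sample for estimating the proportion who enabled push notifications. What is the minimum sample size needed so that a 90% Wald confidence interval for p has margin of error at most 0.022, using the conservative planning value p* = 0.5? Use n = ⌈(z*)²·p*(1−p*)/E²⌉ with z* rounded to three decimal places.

n = 1398

For 90% confidence, z* = 1.645.
p*(1−p*) = 0.2500.
Required n before rounding: 2.706025 × 0.2500 / 0.022² = 1397.740.
Rounding up, n = 1398.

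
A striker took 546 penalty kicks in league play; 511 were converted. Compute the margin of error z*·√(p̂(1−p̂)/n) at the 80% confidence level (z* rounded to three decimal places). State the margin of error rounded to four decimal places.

ME = 0.0134

Sample proportion p̂ = 511/546 = 0.93590.
Standard error of p̂: √(0.059993/546) = √0.000109878 = 0.010482.
For 80% confidence, z* = 1.282.
So ME = 0.0134.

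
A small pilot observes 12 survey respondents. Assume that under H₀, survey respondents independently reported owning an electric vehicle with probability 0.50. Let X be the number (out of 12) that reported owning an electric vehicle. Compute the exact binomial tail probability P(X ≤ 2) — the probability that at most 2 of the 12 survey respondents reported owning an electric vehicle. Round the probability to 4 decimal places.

P = 0.0193

X ~ Binomial(n=12, p=0.50).
P(X ≤ 2) = C(12,0)·0.50^0·0.50^12 + C(12,1)·0.50^1·0.50^11 + C(12,2)·0.50^2·0.50^10.
= 0.000244 + 0.002930 + 0.016113 = 0.0193.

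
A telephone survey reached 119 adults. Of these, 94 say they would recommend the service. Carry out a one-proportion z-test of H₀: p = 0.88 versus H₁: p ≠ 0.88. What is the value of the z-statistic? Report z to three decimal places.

With x = 94 successes in n = 119, p̂ = 0.78992.
Null standard error: √(0.88·0.12/119) = √0.000887395 = 0.029789.
z = (p̂ − p₀)/SE = (0.78992 − 0.88)/0.029789 = -3.024.

z = -3.024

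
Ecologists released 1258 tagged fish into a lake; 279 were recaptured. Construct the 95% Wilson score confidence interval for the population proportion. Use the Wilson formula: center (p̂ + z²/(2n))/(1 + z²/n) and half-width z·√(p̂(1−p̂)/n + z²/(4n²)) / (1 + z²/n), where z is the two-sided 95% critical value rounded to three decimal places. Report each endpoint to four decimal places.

(0.1997, 0.2456)

p̂ = 279/1258 = 0.22178; z = 1.960, so z² = 3.841600.
Denominator 1 + z²/n = 1 + 3.841600/1258 = 1.003054.
Adjusted center: (0.22178 + z²/(2n))/1.003054 = 0.22263.
Radicand: p̂(1−p̂)/n + z²/(4n²) = 0.000137197 + 0.000000607 = 0.000137804.
Half-width = z·√(radicand)/denom = 1.960·0.011739/1.003054 = 0.02294.
So the interval runs from 0.1997 to 0.2456.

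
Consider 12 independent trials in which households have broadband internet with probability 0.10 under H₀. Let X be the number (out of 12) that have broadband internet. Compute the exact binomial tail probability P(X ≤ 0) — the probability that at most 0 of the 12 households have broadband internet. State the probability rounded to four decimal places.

P = 0.2824

X ~ Binomial(n=12, p=0.10).
P(X ≤ 0) = C(12,0)·0.10^0·0.90^12.
= 0.282430 = 0.2824.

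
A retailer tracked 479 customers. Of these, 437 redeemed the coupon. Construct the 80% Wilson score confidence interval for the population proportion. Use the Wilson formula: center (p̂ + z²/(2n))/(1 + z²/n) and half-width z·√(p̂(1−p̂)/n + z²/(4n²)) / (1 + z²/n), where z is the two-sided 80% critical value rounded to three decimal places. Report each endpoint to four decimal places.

(0.8943, 0.9275)

Here p̂ = 437/479 = 0.91232 and z = 1.282 (z² = 1.643524).
Denominator 1 + z²/n = 1 + 1.643524/479 = 1.003431.
Center = (0.91232 + 0.001716)/1.003431 = 0.91091.
Radicand: p̂(1−p̂)/n + z²/(4n²) = 0.000167003 + 0.000001791 = 0.000168794.
Half-width = z·√(radicand)/denom = 1.282·0.012992/1.003431 = 0.01660.
So the interval runs from 0.8943 to 0.9275.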